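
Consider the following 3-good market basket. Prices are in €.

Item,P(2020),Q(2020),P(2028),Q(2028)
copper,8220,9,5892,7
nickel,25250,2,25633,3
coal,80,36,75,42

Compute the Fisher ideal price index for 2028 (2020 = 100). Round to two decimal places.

Laspeyres component (base-period weights):
ΣP(2028)Q(2020) = 5892×9 + 25633×2 + 75×36 = 53028 + 51266 + 2700 = 106994
ΣP(2020)Q(2020) = 8220×9 + 25250×2 + 80×36 = 73980 + 50500 + 2880 = 127360
L = 106994 / 127360 × 100 = 84.0091
Paasche component (current-period weights):
ΣP(2028)Q(2028) = 5892×7 + 25633×3 + 75×42 = 41244 + 76899 + 3150 = 121293
ΣP(2020)Q(2028) = 8220×7 + 25250×3 + 80×42 = 57540 + 75750 + 3360 = 136650
P = 121293 / 136650 × 100 = 88.7618
Fisher = √(L × P) = √(84.0091 × 88.7618) = 86.3528

86.35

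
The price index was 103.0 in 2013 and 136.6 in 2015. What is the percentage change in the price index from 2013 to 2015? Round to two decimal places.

Change = (136.6 − 103.0) / 103.0 × 100
       = 33.6 / 103.0 × 100 = 32.6214%

32.62%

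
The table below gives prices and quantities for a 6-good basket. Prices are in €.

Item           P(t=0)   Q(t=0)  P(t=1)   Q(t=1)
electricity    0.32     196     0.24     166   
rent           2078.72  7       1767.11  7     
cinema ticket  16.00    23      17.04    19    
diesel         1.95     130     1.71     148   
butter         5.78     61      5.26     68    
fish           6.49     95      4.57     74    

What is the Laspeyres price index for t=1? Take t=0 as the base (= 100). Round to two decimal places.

85.08

Laspeyres price index uses base-period quantities as weights.
ΣP(t=1)·Q(t=0) = 0.24×196 + 1767.11×7 + 17.04×23 + 1.71×130 + 5.26×61 + 4.57×95 = 47.04 + 12369.77 + 391.92 + 222.3 + 320.86 + 434.15 = 13786.04
ΣP(t=0)·Q(t=0) = 0.32×196 + 2078.72×7 + 16.00×23 + 1.95×130 + 5.78×61 + 6.49×95 = 62.72 + 14551.04 + 368 + 253.5 + 352.58 + 616.55 = 16204.39
Index = 13786.04 / 16204.39 × 100 = 85.0760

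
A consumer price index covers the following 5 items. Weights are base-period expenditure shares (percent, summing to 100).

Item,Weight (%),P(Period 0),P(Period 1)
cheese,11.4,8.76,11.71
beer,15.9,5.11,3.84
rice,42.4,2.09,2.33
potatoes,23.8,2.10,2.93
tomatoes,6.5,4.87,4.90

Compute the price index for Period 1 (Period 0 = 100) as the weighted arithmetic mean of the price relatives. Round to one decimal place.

cheese: 11.4 × (11.71/8.76) = 11.4 × 1.336758 = 15.2390
beer: 15.9 × (3.84/5.11) = 15.9 × 0.751468 = 11.9483
rice: 42.4 × (2.33/2.09) = 42.4 × 1.114833 = 47.2689
potatoes: 23.8 × (2.93/2.10) = 23.8 × 1.395238 = 33.2067
tomatoes: 6.5 × (4.90/4.87) = 6.5 × 1.006160 = 6.5400
Index = Σ wᵢ·(p₁ᵢ/p₀ᵢ) = 15.2390 + 11.9483 + 47.2689 + 33.2067 + 6.5400 = 114.2030

114.2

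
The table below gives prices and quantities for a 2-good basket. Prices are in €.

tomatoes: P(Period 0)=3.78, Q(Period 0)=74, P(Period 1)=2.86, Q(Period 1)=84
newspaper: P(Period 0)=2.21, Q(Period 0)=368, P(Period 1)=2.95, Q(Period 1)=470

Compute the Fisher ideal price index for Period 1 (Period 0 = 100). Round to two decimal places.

Laspeyres component (base-period weights):
ΣP(Period 1)Q(Period 0) = 2.86×74 + 2.95×368 = 211.64 + 1085.6 = 1297.24
ΣP(Period 0)Q(Period 0) = 3.78×74 + 2.21×368 = 279.72 + 813.28 = 1093
L = 1297.24 / 1093 × 100 = 118.6862
Paasche component (current-period weights):
ΣP(Period 1)Q(Period 1) = 2.86×84 + 2.95×470 = 240.24 + 1386.5 = 1626.74
ΣP(Period 0)Q(Period 1) = 3.78×84 + 2.21×470 = 317.52 + 1038.7 = 1356.22
P = 1626.74 / 1356.22 × 100 = 119.9466
Fisher = √(L × P) = √(118.6862 × 119.9466) = 119.3147

119.31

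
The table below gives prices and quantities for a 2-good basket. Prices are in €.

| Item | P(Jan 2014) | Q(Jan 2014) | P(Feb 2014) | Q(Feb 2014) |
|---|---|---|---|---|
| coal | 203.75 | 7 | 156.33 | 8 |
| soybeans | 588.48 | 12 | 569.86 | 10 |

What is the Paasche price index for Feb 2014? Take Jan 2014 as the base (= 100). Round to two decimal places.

Paasche price index uses current-period quantities as weights.
ΣP(Feb 2014)·Q(Feb 2014) = 156.33×8 + 569.86×10 = 1250.64 + 5698.6 = 6949.24
ΣP(Jan 2014)·Q(Feb 2014) = 203.75×8 + 588.48×10 = 1630 + 5884.8 = 7514.8
Index = 6949.24 / 7514.8 × 100 = 92.4741

92.47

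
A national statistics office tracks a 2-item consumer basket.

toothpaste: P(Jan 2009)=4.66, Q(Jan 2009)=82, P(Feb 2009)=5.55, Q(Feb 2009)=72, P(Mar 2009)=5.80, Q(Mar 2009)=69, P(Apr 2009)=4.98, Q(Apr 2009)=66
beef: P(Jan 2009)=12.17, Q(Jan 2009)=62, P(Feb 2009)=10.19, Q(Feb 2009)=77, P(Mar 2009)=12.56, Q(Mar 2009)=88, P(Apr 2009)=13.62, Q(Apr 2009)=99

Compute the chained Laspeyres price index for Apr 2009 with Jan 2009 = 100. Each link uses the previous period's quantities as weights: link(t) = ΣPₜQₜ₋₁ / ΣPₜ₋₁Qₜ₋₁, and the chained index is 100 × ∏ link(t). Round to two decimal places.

Link Jan 2009→Feb 2009:
ΣP(Feb 2009)Q(Jan 2009) = 5.55×82 + 10.19×62 = 455.1 + 631.78 = 1086.88
ΣP(Jan 2009)Q(Jan 2009) = 4.66×82 + 12.17×62 = 382.12 + 754.54 = 1136.66
link = 1086.88/1136.66 = 0.956205
Link Feb 2009→Mar 2009:
ΣP(Mar 2009)Q(Feb 2009) = 5.80×72 + 12.56×77 = 417.6 + 967.12 = 1384.72
ΣP(Feb 2009)Q(Feb 2009) = 5.55×72 + 10.19×77 = 399.6 + 784.63 = 1184.23
link = 1384.72/1184.23 = 1.169300
Link Mar 2009→Apr 2009:
ΣP(Apr 2009)Q(Mar 2009) = 4.98×69 + 13.62×88 = 343.62 + 1198.56 = 1542.18
ΣP(Mar 2009)Q(Mar 2009) = 5.80×69 + 12.56×88 = 400.2 + 1105.28 = 1505.48
link = 1542.18/1505.48 = 1.024378
Chained index = 100 × 0.956205 × 1.169300 × 1.024378 = 114.5347

114.53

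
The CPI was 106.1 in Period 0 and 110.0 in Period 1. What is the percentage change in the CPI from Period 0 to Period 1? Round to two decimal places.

3.68%

Change = (110.0 − 106.1) / 106.1 × 100
       = 3.9 / 106.1 × 100 = 3.6758%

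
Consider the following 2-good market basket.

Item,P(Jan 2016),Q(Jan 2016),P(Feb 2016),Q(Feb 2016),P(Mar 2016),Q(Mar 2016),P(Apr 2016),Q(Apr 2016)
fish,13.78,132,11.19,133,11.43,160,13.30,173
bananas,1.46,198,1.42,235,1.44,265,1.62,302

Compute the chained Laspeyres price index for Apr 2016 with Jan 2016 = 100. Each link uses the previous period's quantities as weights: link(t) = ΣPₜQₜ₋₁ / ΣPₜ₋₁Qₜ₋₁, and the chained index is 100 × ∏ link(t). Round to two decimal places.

Link Jan 2016→Feb 2016:
ΣP(Feb 2016)Q(Jan 2016) = 11.19×132 + 1.42×198 = 1477.08 + 281.16 = 1758.24
ΣP(Jan 2016)Q(Jan 2016) = 13.78×132 + 1.46×198 = 1818.96 + 289.08 = 2108.04
link = 1758.24/2108.04 = 0.834064
Link Feb 2016→Mar 2016:
ΣP(Mar 2016)Q(Feb 2016) = 11.43×133 + 1.44×235 = 1520.19 + 338.4 = 1858.59
ΣP(Feb 2016)Q(Feb 2016) = 11.19×133 + 1.42×235 = 1488.27 + 333.7 = 1821.97
link = 1858.59/1821.97 = 1.020099
Link Mar 2016→Apr 2016:
ΣP(Apr 2016)Q(Mar 2016) = 13.30×160 + 1.62×265 = 2128 + 429.3 = 2557.3
ΣP(Mar 2016)Q(Mar 2016) = 11.43×160 + 1.44×265 = 1828.8 + 381.6 = 2210.4
link = 2557.3/2210.4 = 1.156940
Chained index = 100 × 0.834064 × 1.020099 × 1.156940 = 98.4357

98.44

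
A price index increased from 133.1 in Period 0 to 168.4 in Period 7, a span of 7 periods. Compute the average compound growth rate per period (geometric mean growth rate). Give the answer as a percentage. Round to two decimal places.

3.42%

Growth factor = (168.4/133.1)^(1/7) = (1.265214)^(1/7) = 1.034177
Growth rate = 1.034177 − 1 = 0.034177 = 3.4177%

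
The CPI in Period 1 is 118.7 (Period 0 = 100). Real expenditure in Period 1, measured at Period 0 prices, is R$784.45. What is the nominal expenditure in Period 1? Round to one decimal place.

Nominal = Real × (Index/100) = 784.45 × (118.7/100)
        = 784.45 × 1.187 = 931.1422

931.1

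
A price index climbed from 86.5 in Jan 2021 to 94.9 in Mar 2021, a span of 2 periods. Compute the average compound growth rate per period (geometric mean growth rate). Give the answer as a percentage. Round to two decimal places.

4.74%

Growth factor = (94.9/86.5)^(1/2) = (1.097110)^(1/2) = 1.047430
Growth rate = 1.047430 − 1 = 0.047430 = 4.7430%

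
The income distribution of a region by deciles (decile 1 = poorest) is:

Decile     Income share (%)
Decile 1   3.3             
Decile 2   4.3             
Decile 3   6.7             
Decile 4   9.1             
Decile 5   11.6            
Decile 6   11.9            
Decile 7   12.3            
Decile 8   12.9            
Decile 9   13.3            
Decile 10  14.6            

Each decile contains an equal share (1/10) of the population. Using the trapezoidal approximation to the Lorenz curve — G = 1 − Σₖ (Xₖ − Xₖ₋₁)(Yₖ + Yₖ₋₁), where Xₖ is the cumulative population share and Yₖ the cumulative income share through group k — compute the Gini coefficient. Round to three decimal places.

Cumulative income shares Yₖ: 0.0330, 0.0760, 0.1430, 0.2340, 0.3500, 0.4690, 0.5920, 0.7210, 0.8540, 1.0000
Σ (Xₖ−Xₖ₋₁)(Yₖ+Yₖ₋₁) = (1/10)(0.0330+0.0000) + (1/10)(0.0760+0.0330) + (1/10)(0.1430+0.0760) + (1/10)(0.2340+0.1430) + (1/10)(0.3500+0.2340) + (1/10)(0.4690+0.3500) + (1/10)(0.5920+0.4690) + (1/10)(0.7210+0.5920) + (1/10)(0.8540+0.7210) + (1/10)(1.0000+0.8540)
  = 0.0033 + 0.0109 + 0.0219 + 0.0377 + 0.0584 + 0.0819 + 0.1061 + 0.1313 + 0.1575 + 0.1854 = 0.7944
G = 1 − 0.7944 = 0.2056

0.206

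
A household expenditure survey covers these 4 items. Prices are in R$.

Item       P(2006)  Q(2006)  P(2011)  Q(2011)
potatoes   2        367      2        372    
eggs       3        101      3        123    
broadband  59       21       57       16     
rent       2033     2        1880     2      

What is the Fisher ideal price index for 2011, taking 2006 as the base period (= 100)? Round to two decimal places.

94.50

Laspeyres component (base-period weights):
ΣP(2011)Q(2006) = 2×367 + 3×101 + 57×21 + 1880×2 = 734 + 303 + 1197 + 3760 = 5994
ΣP(2006)Q(2006) = 2×367 + 3×101 + 59×21 + 2033×2 = 734 + 303 + 1239 + 4066 = 6342
L = 5994 / 6342 × 100 = 94.5128
Paasche component (current-period weights):
ΣP(2011)Q(2011) = 2×372 + 3×123 + 57×16 + 1880×2 = 744 + 369 + 912 + 3760 = 5785
ΣP(2006)Q(2011) = 2×372 + 3×123 + 59×16 + 2033×2 = 744 + 369 + 944 + 4066 = 6123
P = 5785 / 6123 × 100 = 94.4798
Fisher = √(L × P) = √(94.5128 × 94.4798) = 94.4963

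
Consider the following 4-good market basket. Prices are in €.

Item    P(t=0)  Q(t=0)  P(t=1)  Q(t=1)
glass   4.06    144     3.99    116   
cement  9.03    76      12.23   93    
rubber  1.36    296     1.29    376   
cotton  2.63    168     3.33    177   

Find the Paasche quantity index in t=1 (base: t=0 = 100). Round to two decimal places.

109.38

Paasche quantity index uses current-period prices as weights.
ΣP(t=1)·Q(t=1) = 3.99×116 + 12.23×93 + 1.29×376 + 3.33×177 = 462.84 + 1137.39 + 485.04 + 589.41 = 2674.68
ΣP(t=1)·Q(t=0) = 3.99×144 + 12.23×76 + 1.29×296 + 3.33×168 = 574.56 + 929.48 + 381.84 + 559.44 = 2445.32
Index = 2674.68 / 2445.32 × 100 = 109.3795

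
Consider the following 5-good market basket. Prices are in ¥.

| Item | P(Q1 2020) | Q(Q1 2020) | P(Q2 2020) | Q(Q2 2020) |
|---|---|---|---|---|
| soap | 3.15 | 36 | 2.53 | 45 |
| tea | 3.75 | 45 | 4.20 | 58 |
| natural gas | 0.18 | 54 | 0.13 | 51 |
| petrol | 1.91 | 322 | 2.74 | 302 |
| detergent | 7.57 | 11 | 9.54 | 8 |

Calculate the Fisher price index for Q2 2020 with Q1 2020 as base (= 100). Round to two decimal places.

127.37

Laspeyres component (base-period weights):
ΣP(Q2 2020)Q(Q1 2020) = 2.53×36 + 4.20×45 + 0.13×54 + 2.74×322 + 9.54×11 = 91.08 + 189 + 7.02 + 882.28 + 104.94 = 1274.32
ΣP(Q1 2020)Q(Q1 2020) = 3.15×36 + 3.75×45 + 0.18×54 + 1.91×322 + 7.57×11 = 113.4 + 168.75 + 9.72 + 615.02 + 83.27 = 990.16
L = 1274.32 / 990.16 × 100 = 128.6984
Paasche component (current-period weights):
ΣP(Q2 2020)Q(Q2 2020) = 2.53×45 + 4.20×58 + 0.13×51 + 2.74×302 + 9.54×8 = 113.85 + 243.6 + 6.63 + 827.48 + 76.32 = 1267.88
ΣP(Q1 2020)Q(Q2 2020) = 3.15×45 + 3.75×58 + 0.18×51 + 1.91×302 + 7.57×8 = 141.75 + 217.5 + 9.18 + 576.82 + 60.56 = 1005.81
P = 1267.88 / 1005.81 × 100 = 126.0556
Fisher = √(L × P) = √(128.6984 × 126.0556) = 127.3702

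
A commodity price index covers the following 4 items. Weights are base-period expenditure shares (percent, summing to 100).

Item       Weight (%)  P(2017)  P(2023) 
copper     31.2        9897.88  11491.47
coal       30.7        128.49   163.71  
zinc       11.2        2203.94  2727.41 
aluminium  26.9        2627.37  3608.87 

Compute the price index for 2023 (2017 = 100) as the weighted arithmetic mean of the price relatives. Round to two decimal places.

126.15

copper: 31.2 × (11491.47/9897.88) = 31.2 × 1.161003 = 36.2233
coal: 30.7 × (163.71/128.49) = 30.7 × 1.274107 = 39.1151
zinc: 11.2 × (2727.41/2203.94) = 11.2 × 1.237516 = 13.8602
aluminium: 26.9 × (3608.87/2627.37) = 26.9 × 1.373567 = 36.9490
Index = Σ wᵢ·(p₁ᵢ/p₀ᵢ) = 36.2233 + 39.1151 + 13.8602 + 36.9490 = 126.1475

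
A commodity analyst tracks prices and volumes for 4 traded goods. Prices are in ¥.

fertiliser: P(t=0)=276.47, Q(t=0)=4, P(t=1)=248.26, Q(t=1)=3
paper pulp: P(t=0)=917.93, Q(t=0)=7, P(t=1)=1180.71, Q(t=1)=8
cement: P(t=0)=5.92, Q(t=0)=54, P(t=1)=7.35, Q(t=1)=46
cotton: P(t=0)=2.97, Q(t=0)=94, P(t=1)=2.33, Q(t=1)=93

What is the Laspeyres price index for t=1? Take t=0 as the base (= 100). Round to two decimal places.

121.45

Laspeyres price index uses base-period quantities as weights.
ΣP(t=1)·Q(t=0) = 248.26×4 + 1180.71×7 + 7.35×54 + 2.33×94 = 993.04 + 8264.97 + 396.9 + 219.02 = 9873.93
ΣP(t=0)·Q(t=0) = 276.47×4 + 917.93×7 + 5.92×54 + 2.97×94 = 1105.88 + 6425.51 + 319.68 + 279.18 = 8130.25
Index = 9873.93 / 8130.25 × 100 = 121.4468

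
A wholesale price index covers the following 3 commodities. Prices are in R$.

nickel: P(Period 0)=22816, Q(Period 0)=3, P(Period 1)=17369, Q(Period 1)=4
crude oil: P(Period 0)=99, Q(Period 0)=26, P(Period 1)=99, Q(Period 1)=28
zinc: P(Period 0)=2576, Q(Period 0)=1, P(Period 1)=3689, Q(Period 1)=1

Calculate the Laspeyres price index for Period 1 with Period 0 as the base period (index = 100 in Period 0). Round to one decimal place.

79.3

Laspeyres price index uses base-period quantities as weights.
ΣP(Period 1)·Q(Period 0) = 17369×3 + 99×26 + 3689×1 = 52107 + 2574 + 3689 = 58370
ΣP(Period 0)·Q(Period 0) = 22816×3 + 99×26 + 2576×1 = 68448 + 2574 + 2576 = 73598
Index = 58370 / 73598 × 100 = 79.3092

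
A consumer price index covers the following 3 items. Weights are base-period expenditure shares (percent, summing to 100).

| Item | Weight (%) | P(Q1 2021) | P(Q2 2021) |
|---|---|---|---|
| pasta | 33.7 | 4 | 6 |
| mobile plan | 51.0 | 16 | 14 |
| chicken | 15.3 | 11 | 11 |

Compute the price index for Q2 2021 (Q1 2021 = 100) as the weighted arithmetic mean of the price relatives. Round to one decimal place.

pasta: 33.7 × (6/4) = 33.7 × 1.500000 = 50.5500
mobile plan: 51.0 × (14/16) = 51.0 × 0.875000 = 44.6250
chicken: 15.3 × (11/11) = 15.3 × 1.000000 = 15.3000
Index = Σ wᵢ·(p₁ᵢ/p₀ᵢ) = 50.5500 + 44.6250 + 15.3000 = 110.4750

110.5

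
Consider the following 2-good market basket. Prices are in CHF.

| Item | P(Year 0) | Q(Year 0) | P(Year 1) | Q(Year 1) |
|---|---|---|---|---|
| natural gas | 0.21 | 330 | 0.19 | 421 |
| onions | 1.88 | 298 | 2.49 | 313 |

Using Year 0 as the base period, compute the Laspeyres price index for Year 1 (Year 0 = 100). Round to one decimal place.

Laspeyres price index uses base-period quantities as weights.
ΣP(Year 1)·Q(Year 0) = 0.19×330 + 2.49×298 = 62.7 + 742.02 = 804.72
ΣP(Year 0)·Q(Year 0) = 0.21×330 + 1.88×298 = 69.3 + 560.24 = 629.54
Index = 804.72 / 629.54 × 100 = 127.8267

127.8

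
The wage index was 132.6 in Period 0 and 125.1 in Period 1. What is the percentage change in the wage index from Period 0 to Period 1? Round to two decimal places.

-5.66%

Change = (125.1 − 132.6) / 132.6 × 100
       = -7.5 / 132.6 × 100 = -5.6561%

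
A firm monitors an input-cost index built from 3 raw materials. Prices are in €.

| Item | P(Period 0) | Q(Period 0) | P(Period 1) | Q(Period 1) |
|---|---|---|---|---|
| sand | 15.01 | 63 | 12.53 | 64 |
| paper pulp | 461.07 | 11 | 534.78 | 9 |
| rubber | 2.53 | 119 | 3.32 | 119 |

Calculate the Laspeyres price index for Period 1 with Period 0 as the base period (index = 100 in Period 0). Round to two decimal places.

Laspeyres price index uses base-period quantities as weights.
ΣP(Period 1)·Q(Period 0) = 12.53×63 + 534.78×11 + 3.32×119 = 789.39 + 5882.58 + 395.08 = 7067.05
ΣP(Period 0)·Q(Period 0) = 15.01×63 + 461.07×11 + 2.53×119 = 945.63 + 5071.77 + 301.07 = 6318.47
Index = 7067.05 / 6318.47 × 100 = 111.8475

111.85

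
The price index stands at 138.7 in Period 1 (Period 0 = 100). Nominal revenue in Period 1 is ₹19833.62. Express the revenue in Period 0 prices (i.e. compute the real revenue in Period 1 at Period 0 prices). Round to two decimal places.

14299.65

Real = Nominal ÷ (Index/100) = 19833.62 ÷ (138.7/100)
     = 19833.62 ÷ 1.387 = 14299.6539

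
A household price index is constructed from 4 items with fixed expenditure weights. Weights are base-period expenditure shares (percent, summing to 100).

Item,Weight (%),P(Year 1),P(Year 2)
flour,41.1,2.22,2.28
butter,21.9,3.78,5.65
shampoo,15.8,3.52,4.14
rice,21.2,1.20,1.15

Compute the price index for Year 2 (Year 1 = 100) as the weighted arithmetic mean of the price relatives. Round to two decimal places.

flour: 41.1 × (2.28/2.22) = 41.1 × 1.027027 = 42.2108
butter: 21.9 × (5.65/3.78) = 21.9 × 1.494709 = 32.7341
shampoo: 15.8 × (4.14/3.52) = 15.8 × 1.176136 = 18.5830
rice: 21.2 × (1.15/1.20) = 21.2 × 0.958333 = 20.3167
Index = Σ wᵢ·(p₁ᵢ/p₀ᵢ) = 42.2108 + 32.7341 + 18.5830 + 20.3167 = 113.8446

113.84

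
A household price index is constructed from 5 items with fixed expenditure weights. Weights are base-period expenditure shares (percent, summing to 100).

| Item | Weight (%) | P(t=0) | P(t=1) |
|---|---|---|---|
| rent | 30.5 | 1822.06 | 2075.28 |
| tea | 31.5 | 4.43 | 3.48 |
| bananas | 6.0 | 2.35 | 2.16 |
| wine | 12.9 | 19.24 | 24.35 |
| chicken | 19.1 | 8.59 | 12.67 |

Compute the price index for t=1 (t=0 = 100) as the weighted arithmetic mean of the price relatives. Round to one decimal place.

109.5

rent: 30.5 × (2075.28/1822.06) = 30.5 × 1.138975 = 34.7387
tea: 31.5 × (3.48/4.43) = 31.5 × 0.785553 = 24.7449
bananas: 6.0 × (2.16/2.35) = 6.0 × 0.919149 = 5.5149
wine: 12.9 × (24.35/19.24) = 12.9 × 1.265593 = 16.3261
chicken: 19.1 × (12.67/8.59) = 19.1 × 1.474971 = 28.1719
Index = Σ wᵢ·(p₁ᵢ/p₀ᵢ) = 34.7387 + 24.7449 + 5.5149 + 16.3261 + 28.1719 = 109.4966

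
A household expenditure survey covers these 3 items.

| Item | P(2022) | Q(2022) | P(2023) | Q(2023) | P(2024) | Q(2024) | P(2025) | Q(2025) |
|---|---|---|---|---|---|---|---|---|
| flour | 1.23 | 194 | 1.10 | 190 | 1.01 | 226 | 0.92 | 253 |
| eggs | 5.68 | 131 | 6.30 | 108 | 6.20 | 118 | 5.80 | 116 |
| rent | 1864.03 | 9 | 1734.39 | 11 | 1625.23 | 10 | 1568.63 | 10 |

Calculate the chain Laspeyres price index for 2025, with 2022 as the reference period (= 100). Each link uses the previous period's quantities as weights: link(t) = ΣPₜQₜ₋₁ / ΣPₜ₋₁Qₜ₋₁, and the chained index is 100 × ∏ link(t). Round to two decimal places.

84.74

Link 2022→2023:
ΣP(2023)Q(2022) = 1.10×194 + 6.30×131 + 1734.39×9 = 213.4 + 825.3 + 15609.51 = 16648.21
ΣP(2022)Q(2022) = 1.23×194 + 5.68×131 + 1864.03×9 = 238.62 + 744.08 + 16776.27 = 17758.97
link = 16648.21/17758.97 = 0.937454
Link 2023→2024:
ΣP(2024)Q(2023) = 1.01×190 + 6.20×108 + 1625.23×11 = 191.9 + 669.6 + 17877.53 = 18739.03
ΣP(2023)Q(2023) = 1.10×190 + 6.30×108 + 1734.39×11 = 209 + 680.4 + 19078.29 = 19967.69
link = 18739.03/19967.69 = 0.938468
Link 2024→2025:
ΣP(2025)Q(2024) = 0.92×226 + 5.80×118 + 1568.63×10 = 207.92 + 684.4 + 15686.3 = 16578.62
ΣP(2024)Q(2024) = 1.01×226 + 6.20×118 + 1625.23×10 = 228.26 + 731.6 + 16252.3 = 17212.16
link = 16578.62/17212.16 = 0.963192
Chained index = 100 × 0.937454 × 0.938468 × 0.963192 = 84.7388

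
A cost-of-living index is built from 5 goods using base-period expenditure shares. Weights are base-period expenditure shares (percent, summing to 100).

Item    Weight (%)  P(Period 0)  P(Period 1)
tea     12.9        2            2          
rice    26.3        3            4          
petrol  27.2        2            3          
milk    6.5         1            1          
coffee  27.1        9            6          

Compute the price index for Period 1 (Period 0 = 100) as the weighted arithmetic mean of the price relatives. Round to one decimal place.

tea: 12.9 × (2/2) = 12.9 × 1.000000 = 12.9000
rice: 26.3 × (4/3) = 26.3 × 1.333333 = 35.0667
petrol: 27.2 × (3/2) = 27.2 × 1.500000 = 40.8000
milk: 6.5 × (1/1) = 6.5 × 1.000000 = 6.5000
coffee: 27.1 × (6/9) = 27.1 × 0.666667 = 18.0667
Index = Σ wᵢ·(p₁ᵢ/p₀ᵢ) = 12.9000 + 35.0667 + 40.8000 + 6.5000 + 18.0667 = 113.3333

113.3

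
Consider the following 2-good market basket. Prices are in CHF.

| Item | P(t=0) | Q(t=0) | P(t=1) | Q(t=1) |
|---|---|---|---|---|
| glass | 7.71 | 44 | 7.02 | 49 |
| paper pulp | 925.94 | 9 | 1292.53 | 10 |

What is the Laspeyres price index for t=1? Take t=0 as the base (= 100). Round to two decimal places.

137.69

Laspeyres price index uses base-period quantities as weights.
ΣP(t=1)·Q(t=0) = 7.02×44 + 1292.53×9 = 308.88 + 11632.77 = 11941.65
ΣP(t=0)·Q(t=0) = 7.71×44 + 925.94×9 = 339.24 + 8333.46 = 8672.7
Index = 11941.65 / 8672.7 × 100 = 137.6924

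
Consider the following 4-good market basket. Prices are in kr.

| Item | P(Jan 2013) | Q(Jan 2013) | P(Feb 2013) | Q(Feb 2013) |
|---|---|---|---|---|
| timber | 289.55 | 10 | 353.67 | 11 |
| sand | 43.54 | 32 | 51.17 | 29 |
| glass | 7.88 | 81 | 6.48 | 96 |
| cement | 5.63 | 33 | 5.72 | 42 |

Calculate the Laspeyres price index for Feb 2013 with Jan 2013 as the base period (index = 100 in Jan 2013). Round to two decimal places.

Laspeyres price index uses base-period quantities as weights.
ΣP(Feb 2013)·Q(Jan 2013) = 353.67×10 + 51.17×32 + 6.48×81 + 5.72×33 = 3536.7 + 1637.44 + 524.88 + 188.76 = 5887.78
ΣP(Jan 2013)·Q(Jan 2013) = 289.55×10 + 43.54×32 + 7.88×81 + 5.63×33 = 2895.5 + 1393.28 + 638.28 + 185.79 = 5112.85
Index = 5887.78 / 5112.85 × 100 = 115.1565

115.16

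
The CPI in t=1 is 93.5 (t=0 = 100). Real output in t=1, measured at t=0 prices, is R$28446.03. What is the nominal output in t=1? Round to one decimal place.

26597.0

Nominal = Real × (Index/100) = 28446.03 × (93.5/100)
        = 28446.03 × 0.935 = 26597.0380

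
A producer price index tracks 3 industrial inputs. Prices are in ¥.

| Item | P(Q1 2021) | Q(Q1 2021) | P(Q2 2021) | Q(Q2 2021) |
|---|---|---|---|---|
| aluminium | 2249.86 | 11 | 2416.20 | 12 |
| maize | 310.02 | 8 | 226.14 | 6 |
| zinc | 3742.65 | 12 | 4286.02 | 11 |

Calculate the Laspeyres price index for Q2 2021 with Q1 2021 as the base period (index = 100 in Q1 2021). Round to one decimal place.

Laspeyres price index uses base-period quantities as weights.
ΣP(Q2 2021)·Q(Q1 2021) = 2416.20×11 + 226.14×8 + 4286.02×12 = 26578.2 + 1809.12 + 51432.24 = 79819.56
ΣP(Q1 2021)·Q(Q1 2021) = 2249.86×11 + 310.02×8 + 3742.65×12 = 24748.46 + 2480.16 + 44911.8 = 72140.42
Index = 79819.56 / 72140.42 × 100 = 110.6447

110.6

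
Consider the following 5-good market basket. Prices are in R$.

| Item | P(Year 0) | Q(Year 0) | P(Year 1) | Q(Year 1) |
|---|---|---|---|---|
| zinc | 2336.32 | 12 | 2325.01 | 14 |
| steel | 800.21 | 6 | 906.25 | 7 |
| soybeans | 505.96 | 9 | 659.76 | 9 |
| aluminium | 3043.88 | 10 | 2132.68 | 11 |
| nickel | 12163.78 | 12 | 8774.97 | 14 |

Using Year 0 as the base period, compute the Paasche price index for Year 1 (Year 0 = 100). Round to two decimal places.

77.50

Paasche price index uses current-period quantities as weights.
ΣP(Year 1)·Q(Year 1) = 2325.01×14 + 906.25×7 + 659.76×9 + 2132.68×11 + 8774.97×14 = 32550.14 + 6343.75 + 5937.84 + 23459.48 + 122849.58 = 191140.79
ΣP(Year 0)·Q(Year 1) = 2336.32×14 + 800.21×7 + 505.96×9 + 3043.88×11 + 12163.78×14 = 32708.48 + 5601.47 + 4553.64 + 33482.68 + 170292.92 = 246639.19
Index = 191140.79 / 246639.19 × 100 = 77.4981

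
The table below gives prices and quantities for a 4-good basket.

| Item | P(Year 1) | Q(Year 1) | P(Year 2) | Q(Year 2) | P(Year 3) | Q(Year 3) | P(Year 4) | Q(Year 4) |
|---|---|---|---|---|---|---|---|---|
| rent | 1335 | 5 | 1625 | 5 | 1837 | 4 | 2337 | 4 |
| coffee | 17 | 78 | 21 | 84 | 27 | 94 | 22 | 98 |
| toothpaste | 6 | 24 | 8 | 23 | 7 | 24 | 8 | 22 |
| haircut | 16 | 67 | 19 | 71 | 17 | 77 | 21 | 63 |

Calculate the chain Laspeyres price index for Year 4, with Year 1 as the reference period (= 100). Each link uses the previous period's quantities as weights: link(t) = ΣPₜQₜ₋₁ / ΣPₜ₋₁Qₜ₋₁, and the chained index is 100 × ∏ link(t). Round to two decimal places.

159.15

Link Year 1→Year 2:
ΣP(Year 2)Q(Year 1) = 1625×5 + 21×78 + 8×24 + 19×67 = 8125 + 1638 + 192 + 1273 = 11228
ΣP(Year 1)Q(Year 1) = 1335×5 + 17×78 + 6×24 + 16×67 = 6675 + 1326 + 144 + 1072 = 9217
link = 11228/9217 = 1.218184
Link Year 2→Year 3:
ΣP(Year 3)Q(Year 2) = 1837×5 + 27×84 + 7×23 + 17×71 = 9185 + 2268 + 161 + 1207 = 12821
ΣP(Year 2)Q(Year 2) = 1625×5 + 21×84 + 8×23 + 19×71 = 8125 + 1764 + 184 + 1349 = 11422
link = 12821/11422 = 1.122483
Link Year 3→Year 4:
ΣP(Year 4)Q(Year 3) = 2337×4 + 22×94 + 8×24 + 21×77 = 9348 + 2068 + 192 + 1617 = 13225
ΣP(Year 3)Q(Year 3) = 1837×4 + 27×94 + 7×24 + 17×77 = 7348 + 2538 + 168 + 1309 = 11363
link = 13225/11363 = 1.163865
Chained index = 100 × 1.218184 × 1.122483 × 1.163865 = 159.1458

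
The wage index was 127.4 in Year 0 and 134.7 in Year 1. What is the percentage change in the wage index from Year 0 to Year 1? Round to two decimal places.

5.73%

Change = (134.7 − 127.4) / 127.4 × 100
       = 7.3 / 127.4 × 100 = 5.7300%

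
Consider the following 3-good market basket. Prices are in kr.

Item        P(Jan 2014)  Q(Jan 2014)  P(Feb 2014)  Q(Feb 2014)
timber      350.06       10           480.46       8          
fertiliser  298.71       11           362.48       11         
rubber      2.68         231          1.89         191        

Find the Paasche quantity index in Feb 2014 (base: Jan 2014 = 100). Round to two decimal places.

88.77

Paasche quantity index uses current-period prices as weights.
ΣP(Feb 2014)·Q(Feb 2014) = 480.46×8 + 362.48×11 + 1.89×191 = 3843.68 + 3987.28 + 360.99 = 8191.95
ΣP(Feb 2014)·Q(Jan 2014) = 480.46×10 + 362.48×11 + 1.89×231 = 4804.6 + 3987.28 + 436.59 = 9228.47
Index = 8191.95 / 9228.47 × 100 = 88.7682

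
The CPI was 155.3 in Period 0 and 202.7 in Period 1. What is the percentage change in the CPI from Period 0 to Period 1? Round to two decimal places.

30.52%

Change = (202.7 − 155.3) / 155.3 × 100
       = 47.4 / 155.3 × 100 = 30.5216%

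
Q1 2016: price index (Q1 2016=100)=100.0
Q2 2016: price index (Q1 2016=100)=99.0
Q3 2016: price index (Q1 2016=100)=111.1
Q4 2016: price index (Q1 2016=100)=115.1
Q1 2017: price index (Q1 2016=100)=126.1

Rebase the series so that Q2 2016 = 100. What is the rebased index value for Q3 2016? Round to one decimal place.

112.2

Rebased(Q3 2016) = 111.1 / 99.0 × 100 = 112.2222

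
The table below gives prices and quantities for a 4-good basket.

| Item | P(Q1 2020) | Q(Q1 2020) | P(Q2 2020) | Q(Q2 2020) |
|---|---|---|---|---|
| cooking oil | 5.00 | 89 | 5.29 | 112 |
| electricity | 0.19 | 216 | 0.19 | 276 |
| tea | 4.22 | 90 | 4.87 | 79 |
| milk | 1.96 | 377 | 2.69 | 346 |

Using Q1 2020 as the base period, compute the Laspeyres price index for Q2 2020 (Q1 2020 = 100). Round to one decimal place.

122.4

Laspeyres price index uses base-period quantities as weights.
ΣP(Q2 2020)·Q(Q1 2020) = 5.29×89 + 0.19×216 + 4.87×90 + 2.69×377 = 470.81 + 41.04 + 438.3 + 1014.13 = 1964.28
ΣP(Q1 2020)·Q(Q1 2020) = 5.00×89 + 0.19×216 + 4.22×90 + 1.96×377 = 445 + 41.04 + 379.8 + 738.92 = 1604.76
Index = 1964.28 / 1604.76 × 100 = 122.4034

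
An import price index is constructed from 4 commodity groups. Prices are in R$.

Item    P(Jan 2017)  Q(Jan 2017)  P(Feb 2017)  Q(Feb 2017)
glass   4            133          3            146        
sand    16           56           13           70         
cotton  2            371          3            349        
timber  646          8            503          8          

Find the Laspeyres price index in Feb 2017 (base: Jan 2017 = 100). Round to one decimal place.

85.4

Laspeyres price index uses base-period quantities as weights.
ΣP(Feb 2017)·Q(Jan 2017) = 3×133 + 13×56 + 3×371 + 503×8 = 399 + 728 + 1113 + 4024 = 6264
ΣP(Jan 2017)·Q(Jan 2017) = 4×133 + 16×56 + 2×371 + 646×8 = 532 + 896 + 742 + 5168 = 7338
Index = 6264 / 7338 × 100 = 85.3639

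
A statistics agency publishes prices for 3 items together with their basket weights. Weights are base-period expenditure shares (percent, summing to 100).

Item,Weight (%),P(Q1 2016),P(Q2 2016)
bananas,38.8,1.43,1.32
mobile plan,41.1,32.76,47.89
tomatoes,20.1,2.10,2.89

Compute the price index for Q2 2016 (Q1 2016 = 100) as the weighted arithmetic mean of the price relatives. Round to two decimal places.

bananas: 38.8 × (1.32/1.43) = 38.8 × 0.923077 = 35.8154
mobile plan: 41.1 × (47.89/32.76) = 41.1 × 1.461844 = 60.0818
tomatoes: 20.1 × (2.89/2.10) = 20.1 × 1.376190 = 27.6614
Index = Σ wᵢ·(p₁ᵢ/p₀ᵢ) = 35.8154 + 60.0818 + 27.6614 = 123.5586

123.56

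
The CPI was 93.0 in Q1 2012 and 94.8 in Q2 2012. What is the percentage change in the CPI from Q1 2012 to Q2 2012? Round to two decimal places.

Change = (94.8 − 93.0) / 93.0 × 100
       = 1.8 / 93.0 × 100 = 1.9355%

1.94%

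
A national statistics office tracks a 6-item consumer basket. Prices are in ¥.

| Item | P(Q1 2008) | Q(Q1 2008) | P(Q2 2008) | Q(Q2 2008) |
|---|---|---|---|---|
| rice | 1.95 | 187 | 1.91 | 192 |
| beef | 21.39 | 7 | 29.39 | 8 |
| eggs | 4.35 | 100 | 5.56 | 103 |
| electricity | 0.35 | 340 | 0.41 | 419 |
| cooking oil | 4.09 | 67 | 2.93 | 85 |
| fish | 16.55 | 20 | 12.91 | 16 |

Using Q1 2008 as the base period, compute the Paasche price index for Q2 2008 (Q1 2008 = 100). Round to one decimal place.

Paasche price index uses current-period quantities as weights.
ΣP(Q2 2008)·Q(Q2 2008) = 1.91×192 + 29.39×8 + 5.56×103 + 0.41×419 + 2.93×85 + 12.91×16 = 366.72 + 235.12 + 572.68 + 171.79 + 249.05 + 206.56 = 1801.92
ΣP(Q1 2008)·Q(Q2 2008) = 1.95×192 + 21.39×8 + 4.35×103 + 0.35×419 + 4.09×85 + 16.55×16 = 374.4 + 171.12 + 448.05 + 146.65 + 347.65 + 264.8 = 1752.67
Index = 1801.92 / 1752.67 × 100 = 102.8100

102.8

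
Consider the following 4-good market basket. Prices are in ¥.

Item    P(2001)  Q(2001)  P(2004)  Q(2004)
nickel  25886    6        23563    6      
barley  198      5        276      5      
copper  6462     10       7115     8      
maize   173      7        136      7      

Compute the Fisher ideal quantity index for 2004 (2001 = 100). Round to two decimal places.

Laspeyres component (base-period weights):
ΣP(2001)Q(2004) = 25886×6 + 198×5 + 6462×8 + 173×7 = 155316 + 990 + 51696 + 1211 = 209213
ΣP(2001)Q(2001) = 25886×6 + 198×5 + 6462×10 + 173×7 = 155316 + 990 + 64620 + 1211 = 222137
L = 209213 / 222137 × 100 = 94.1820
Paasche component (current-period weights):
ΣP(2004)Q(2004) = 23563×6 + 276×5 + 7115×8 + 136×7 = 141378 + 1380 + 56920 + 952 = 200630
ΣP(2004)Q(2001) = 23563×6 + 276×5 + 7115×10 + 136×7 = 141378 + 1380 + 71150 + 952 = 214860
P = 200630 / 214860 × 100 = 93.3771
Fisher = √(L × P) = √(94.1820 × 93.3771) = 93.7787

93.78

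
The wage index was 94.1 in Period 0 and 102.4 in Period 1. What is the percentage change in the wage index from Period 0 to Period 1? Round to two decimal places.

Change = (102.4 − 94.1) / 94.1 × 100
       = 8.3 / 94.1 × 100 = 8.8204%

8.82%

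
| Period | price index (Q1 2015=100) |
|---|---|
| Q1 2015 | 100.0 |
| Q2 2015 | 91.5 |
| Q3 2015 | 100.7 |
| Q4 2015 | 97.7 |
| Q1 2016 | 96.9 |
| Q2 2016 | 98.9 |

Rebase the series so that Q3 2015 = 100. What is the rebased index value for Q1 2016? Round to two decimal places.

Rebased(Q1 2016) = 96.9 / 100.7 × 100 = 96.2264

96.23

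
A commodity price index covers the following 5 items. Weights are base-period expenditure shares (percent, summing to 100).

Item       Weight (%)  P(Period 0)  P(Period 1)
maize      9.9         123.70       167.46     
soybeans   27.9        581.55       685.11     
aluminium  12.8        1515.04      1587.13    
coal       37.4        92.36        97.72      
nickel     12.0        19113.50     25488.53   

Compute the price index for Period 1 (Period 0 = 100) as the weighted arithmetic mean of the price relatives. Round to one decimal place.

115.3

maize: 9.9 × (167.46/123.70) = 9.9 × 1.353759 = 13.4022
soybeans: 27.9 × (685.11/581.55) = 27.9 × 1.178076 = 32.8683
aluminium: 12.8 × (1587.13/1515.04) = 12.8 × 1.047583 = 13.4091
coal: 37.4 × (97.72/92.36) = 37.4 × 1.058034 = 39.5705
nickel: 12.0 × (25488.53/19113.50) = 12.0 × 1.333535 = 16.0024
Index = Σ wᵢ·(p₁ᵢ/p₀ᵢ) = 13.4022 + 32.8683 + 13.4091 + 39.5705 + 16.0024 = 115.2525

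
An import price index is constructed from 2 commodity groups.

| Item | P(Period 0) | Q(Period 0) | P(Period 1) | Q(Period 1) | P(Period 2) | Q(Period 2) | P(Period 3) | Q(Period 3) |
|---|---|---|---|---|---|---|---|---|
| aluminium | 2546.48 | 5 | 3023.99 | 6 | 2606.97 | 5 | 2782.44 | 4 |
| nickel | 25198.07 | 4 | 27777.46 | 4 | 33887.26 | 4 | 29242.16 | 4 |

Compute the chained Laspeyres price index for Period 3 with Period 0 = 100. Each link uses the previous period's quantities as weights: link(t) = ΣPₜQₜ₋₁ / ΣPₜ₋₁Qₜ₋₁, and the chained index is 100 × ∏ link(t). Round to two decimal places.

Link Period 0→Period 1:
ΣP(Period 1)Q(Period 0) = 3023.99×5 + 27777.46×4 = 15119.95 + 111109.84 = 126229.79
ΣP(Period 0)Q(Period 0) = 2546.48×5 + 25198.07×4 = 12732.4 + 100792.28 = 113524.68
link = 126229.79/113524.68 = 1.111915
Link Period 1→Period 2:
ΣP(Period 2)Q(Period 1) = 2606.97×6 + 33887.26×4 = 15641.82 + 135549.04 = 151190.86
ΣP(Period 1)Q(Period 1) = 3023.99×6 + 27777.46×4 = 18143.94 + 111109.84 = 129253.78
link = 151190.86/129253.78 = 1.169721
Link Period 2→Period 3:
ΣP(Period 3)Q(Period 2) = 2782.44×5 + 29242.16×4 = 13912.2 + 116968.64 = 130880.84
ΣP(Period 2)Q(Period 2) = 2606.97×5 + 33887.26×4 = 13034.85 + 135549.04 = 148583.89
link = 130880.84/148583.89 = 0.880855
Chained index = 100 × 1.111915 × 1.169721 × 0.880855 = 114.5666

114.57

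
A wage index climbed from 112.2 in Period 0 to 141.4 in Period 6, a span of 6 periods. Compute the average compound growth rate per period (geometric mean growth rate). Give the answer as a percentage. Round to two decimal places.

3.93%

Growth factor = (141.4/112.2)^(1/6) = (1.260250)^(1/6) = 1.039304
Growth rate = 1.039304 − 1 = 0.039304 = 3.9304%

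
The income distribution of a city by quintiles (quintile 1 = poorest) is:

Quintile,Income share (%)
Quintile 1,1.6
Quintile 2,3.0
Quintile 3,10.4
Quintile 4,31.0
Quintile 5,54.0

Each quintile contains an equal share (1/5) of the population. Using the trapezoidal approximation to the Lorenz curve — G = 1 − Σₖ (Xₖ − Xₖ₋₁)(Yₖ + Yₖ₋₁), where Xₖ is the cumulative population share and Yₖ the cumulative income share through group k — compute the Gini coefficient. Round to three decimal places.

Cumulative income shares Yₖ: 0.0160, 0.0460, 0.1500, 0.4600, 1.0000
Σ (Xₖ−Xₖ₋₁)(Yₖ+Yₖ₋₁) = (1/5)(0.0160+0.0000) + (1/5)(0.0460+0.0160) + (1/5)(0.1500+0.0460) + (1/5)(0.4600+0.1500) + (1/5)(1.0000+0.4600)
  = 0.0032 + 0.0124 + 0.0392 + 0.1220 + 0.2920 = 0.4688
G = 1 − 0.4688 = 0.5312

0.531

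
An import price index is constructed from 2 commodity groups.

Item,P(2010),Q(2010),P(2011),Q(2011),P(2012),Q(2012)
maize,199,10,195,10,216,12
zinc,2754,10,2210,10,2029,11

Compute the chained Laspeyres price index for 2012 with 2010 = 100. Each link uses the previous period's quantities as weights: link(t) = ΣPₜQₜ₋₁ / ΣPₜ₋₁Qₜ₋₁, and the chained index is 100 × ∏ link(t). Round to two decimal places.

Link 2010→2011:
ΣP(2011)Q(2010) = 195×10 + 2210×10 = 1950 + 22100 = 24050
ΣP(2010)Q(2010) = 199×10 + 2754×10 = 1990 + 27540 = 29530
link = 24050/29530 = 0.814426
Link 2011→2012:
ΣP(2012)Q(2011) = 216×10 + 2029×10 = 2160 + 20290 = 22450
ΣP(2011)Q(2011) = 195×10 + 2210×10 = 1950 + 22100 = 24050
link = 22450/24050 = 0.933472
Chained index = 100 × 0.814426 × 0.933472 = 76.0244

76.02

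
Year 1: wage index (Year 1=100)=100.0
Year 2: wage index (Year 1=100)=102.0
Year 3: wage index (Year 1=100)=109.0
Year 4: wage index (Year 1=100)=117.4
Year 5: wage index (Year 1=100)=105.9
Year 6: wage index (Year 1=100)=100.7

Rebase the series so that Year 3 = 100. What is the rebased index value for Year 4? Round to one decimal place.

Rebased(Year 4) = 117.4 / 109.0 × 100 = 107.7064

107.7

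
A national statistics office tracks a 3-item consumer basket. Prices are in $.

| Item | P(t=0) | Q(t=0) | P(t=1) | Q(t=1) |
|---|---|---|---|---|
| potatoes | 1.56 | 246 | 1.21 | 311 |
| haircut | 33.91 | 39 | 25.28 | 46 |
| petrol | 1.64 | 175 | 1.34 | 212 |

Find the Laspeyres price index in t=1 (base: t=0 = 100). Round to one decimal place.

Laspeyres price index uses base-period quantities as weights.
ΣP(t=1)·Q(t=0) = 1.21×246 + 25.28×39 + 1.34×175 = 297.66 + 985.92 + 234.5 = 1518.08
ΣP(t=0)·Q(t=0) = 1.56×246 + 33.91×39 + 1.64×175 = 383.76 + 1322.49 + 287 = 1993.25
Index = 1518.08 / 1993.25 × 100 = 76.1610

76.2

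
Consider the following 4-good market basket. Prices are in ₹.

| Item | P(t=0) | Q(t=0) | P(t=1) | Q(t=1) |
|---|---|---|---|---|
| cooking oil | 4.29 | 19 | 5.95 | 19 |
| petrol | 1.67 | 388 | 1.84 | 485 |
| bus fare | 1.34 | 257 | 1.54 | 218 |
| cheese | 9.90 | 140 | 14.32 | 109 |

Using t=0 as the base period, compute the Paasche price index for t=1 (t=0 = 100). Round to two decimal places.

128.26

Paasche price index uses current-period quantities as weights.
ΣP(t=1)·Q(t=1) = 5.95×19 + 1.84×485 + 1.54×218 + 14.32×109 = 113.05 + 892.4 + 335.72 + 1560.88 = 2902.05
ΣP(t=0)·Q(t=1) = 4.29×19 + 1.67×485 + 1.34×218 + 9.90×109 = 81.51 + 809.95 + 292.12 + 1079.1 = 2262.68
Index = 2902.05 / 2262.68 × 100 = 128.2572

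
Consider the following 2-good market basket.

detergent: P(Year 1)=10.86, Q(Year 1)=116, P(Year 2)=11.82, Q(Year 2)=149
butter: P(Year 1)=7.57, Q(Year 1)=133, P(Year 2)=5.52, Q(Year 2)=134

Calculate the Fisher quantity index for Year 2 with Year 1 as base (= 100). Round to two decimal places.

Laspeyres component (base-period weights):
ΣP(Year 1)Q(Year 2) = 10.86×149 + 7.57×134 = 1618.14 + 1014.38 = 2632.52
ΣP(Year 1)Q(Year 1) = 10.86×116 + 7.57×133 = 1259.76 + 1006.81 = 2266.57
L = 2632.52 / 2266.57 × 100 = 116.1455
Paasche component (current-period weights):
ΣP(Year 2)Q(Year 2) = 11.82×149 + 5.52×134 = 1761.18 + 739.68 = 2500.86
ΣP(Year 2)Q(Year 1) = 11.82×116 + 5.52×133 = 1371.12 + 734.16 = 2105.28
P = 2500.86 / 2105.28 × 100 = 118.7899
Fisher = √(L × P) = √(116.1455 × 118.7899) = 117.4603

117.46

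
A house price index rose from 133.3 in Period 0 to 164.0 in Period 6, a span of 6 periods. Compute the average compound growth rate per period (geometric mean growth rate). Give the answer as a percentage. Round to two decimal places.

Growth factor = (164.0/133.3)^(1/6) = (1.230308)^(1/6) = 1.035148
Growth rate = 1.035148 − 1 = 0.035148 = 3.5148%

3.51%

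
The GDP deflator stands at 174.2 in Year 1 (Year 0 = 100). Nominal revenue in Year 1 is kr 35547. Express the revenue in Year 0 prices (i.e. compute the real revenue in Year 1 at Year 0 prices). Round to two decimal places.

20405.86

Real = Nominal ÷ (Index/100) = 35547 ÷ (174.2/100)
     = 35547 ÷ 1.742 = 20405.8553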